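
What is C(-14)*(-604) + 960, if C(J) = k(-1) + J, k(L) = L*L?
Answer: 8812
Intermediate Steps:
k(L) = L**2
C(J) = 1 + J (C(J) = (-1)**2 + J = 1 + J)
C(-14)*(-604) + 960 = (1 - 14)*(-604) + 960 = -13*(-604) + 960 = 7852 + 960 = 8812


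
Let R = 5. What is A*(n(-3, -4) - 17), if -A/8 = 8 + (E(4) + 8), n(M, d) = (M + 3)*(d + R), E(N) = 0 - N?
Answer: 1632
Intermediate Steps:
E(N) = -N
n(M, d) = (3 + M)*(5 + d) (n(M, d) = (M + 3)*(d + 5) = (3 + M)*(5 + d))
A = -96 (A = -8*(8 + (-1*4 + 8)) = -8*(8 + (-4 + 8)) = -8*(8 + 4) = -8*12 = -96)
A*(n(-3, -4) - 17) = -96*((15 + 3*(-4) + 5*(-3) - 3*(-4)) - 17) = -96*((15 - 12 - 15 + 12) - 17) = -96*(0 - 17) = -96*(-17) = 1632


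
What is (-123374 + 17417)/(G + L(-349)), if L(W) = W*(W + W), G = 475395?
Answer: -105957/718997 ≈ -0.14737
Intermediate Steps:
L(W) = 2*W² (L(W) = W*(2*W) = 2*W²)
(-123374 + 17417)/(G + L(-349)) = (-123374 + 17417)/(475395 + 2*(-349)²) = -105957/(475395 + 2*121801) = -105957/(475395 + 243602) = -105957/718997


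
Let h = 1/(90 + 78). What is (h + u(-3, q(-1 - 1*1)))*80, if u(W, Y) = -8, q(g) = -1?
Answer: -13430/21 ≈ -639.52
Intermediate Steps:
h = 1/168 ≈ 0.0059524
(h + u(-3, q(-1 - 1*1)))*80 = (1/168 - 8)*80 = -1343/168*80 = -13430/21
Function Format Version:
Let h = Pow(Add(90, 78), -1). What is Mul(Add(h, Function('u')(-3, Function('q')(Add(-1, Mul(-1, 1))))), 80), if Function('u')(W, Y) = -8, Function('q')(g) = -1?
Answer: Rational(-13430, 21) ≈ -639.52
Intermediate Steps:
h = Rational(1, 168) (h = Pow(168, -1) = Rational(1, 168) ≈ 0.0059524)
Mul(Add(h, Function('u')(-3, Function('q')(Add(-1, Mul(-1, 1))))), 80) = Mul(Add(Rational(1, 168), -8), 80) = Mul(Rational(-1343, 168), 80) = Rational(-13430, 21)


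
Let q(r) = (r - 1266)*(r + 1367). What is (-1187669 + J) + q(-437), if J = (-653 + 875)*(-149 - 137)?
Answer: -2834951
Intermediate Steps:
J = -63492 (J = 222*(-286) = -63492)
q(r) = (-1266 + r)*(1367 + r)
(-1187669 + J) + q(-437) = (-1187669 - 63492) + (-1730622 + (-437)² + 101*(-437)) = -1251161 + (-1730622 + 190969 - 44137) = -1251161 - 1583790 = -2834951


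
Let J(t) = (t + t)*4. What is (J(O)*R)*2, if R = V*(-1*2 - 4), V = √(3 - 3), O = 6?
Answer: 0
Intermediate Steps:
V = 0 (V = √0 = 0)
J(t) = 8*t (J(t) = (2*t)*4 = 8*t)
R = 0 (R = 0*(-1*2 - 4) = 0*(-2 - 4) = 0*(-6) = 0)
(J(O)*R)*2 = ((8*6)*0)*2 = (48*0)*2 = 0*2 = 0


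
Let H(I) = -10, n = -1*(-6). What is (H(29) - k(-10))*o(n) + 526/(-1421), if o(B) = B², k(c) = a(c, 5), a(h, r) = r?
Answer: -767866/1421 ≈ -540.37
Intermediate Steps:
n = 6
k(c) = 5
(H(29) - k(-10))*o(n) + 526/(-1421) = (-10 - 1*5)*6² + 526/(-1421) = (-10 - 5)*36 + 526*(-1/1421) = -15*36 - 526/1421 = -540 - 526/1421 = -767866/1421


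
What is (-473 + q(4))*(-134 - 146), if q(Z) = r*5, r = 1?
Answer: 131040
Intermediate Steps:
q(Z) = 5 (q(Z) = 1*5 = 5)
(-473 + q(4))*(-134 - 146) = (-473 + 5)*(-134 - 146) = -468*(-280) = 131040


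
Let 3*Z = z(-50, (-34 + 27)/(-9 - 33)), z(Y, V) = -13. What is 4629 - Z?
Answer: 13900/3 ≈ 4633.3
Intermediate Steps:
Z = -13/3 (Z = (⅓)*(-13) = -13/3 ≈ -4.3333)
4629 - Z = 4629 - 1*(-13/3) = 4629 + 13/3 = 13900/3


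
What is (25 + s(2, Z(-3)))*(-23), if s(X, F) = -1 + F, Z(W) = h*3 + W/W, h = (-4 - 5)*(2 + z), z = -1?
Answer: 46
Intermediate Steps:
h = -9 (h = (-4 - 5)*(2 - 1) = -9*1 = -9)
Z(W) = -26 (Z(W) = -9*3 + W/W = -27 + 1 = -26)
(25 + s(2, Z(-3)))*(-23) = (25 + (-1 - 26))*(-23) = (25 - 27)*(-23) = -2*(-23) = 46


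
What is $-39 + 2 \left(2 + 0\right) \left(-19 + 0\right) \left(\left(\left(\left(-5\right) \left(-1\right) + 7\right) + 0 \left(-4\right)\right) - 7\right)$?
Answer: $-419$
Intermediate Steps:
$-39 + 2 \left(2 + 0\right) \left(-19 + 0\right) \left(\left(\left(\left(-5\right) \left(-1\right) + 7\right) + 0 \left(-4\right)\right) - 7\right) = -39 + 2 \cdot 2 \left(- 19 \left(\left(\left(5 + 7\right) + 0\right) - 7\right)\right) = -39 + 4 \left(- 19 \left(\left(12 + 0\right) - 7\right)\right) = -39 + 4 \left(- 19 \left(12 - 7\right)\right) = -39 + 4 \left(\left(-19\right) 5\right) = -39 + 4 \left(-95\right) = -39 - 380 = -419$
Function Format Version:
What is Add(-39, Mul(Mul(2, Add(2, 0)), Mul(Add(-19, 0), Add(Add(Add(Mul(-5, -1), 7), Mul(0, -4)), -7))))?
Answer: -419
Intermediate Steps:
Add(-39, Mul(Mul(2, Add(2, 0)), Mul(Add(-19, 0), Add(Add(Add(Mul(-5, -1), 7), Mul(0, -4)), -7)))) = Add(-39, Mul(Mul(2, 2), Mul(-19, Add(Add(Add(5, 7), 0), -7)))) = Add(-39, Mul(4, Mul(-19, Add(Add(12, 0), -7)))) = Add(-39, Mul(4, Mul(-19, Add(12, -7)))) = Add(-39, Mul(4, Mul(-19, 5))) = Add(-39, Mul(4, -95)) = Add(-39, -380) = -419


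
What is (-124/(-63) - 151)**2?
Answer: 88153321/3969 ≈ 22210.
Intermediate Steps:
(-124/(-63) - 151)**2 = (-124*(-1/63) - 151)**2 = (124/63 - 151)**2 = (-9389/63)**2 = 88153321/3969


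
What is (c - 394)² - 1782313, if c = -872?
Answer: -179557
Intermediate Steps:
(c - 394)² - 1782313 = (-872 - 394)² - 1782313 = (-1266)² - 1782313 = 1602756 - 1782313 = -179557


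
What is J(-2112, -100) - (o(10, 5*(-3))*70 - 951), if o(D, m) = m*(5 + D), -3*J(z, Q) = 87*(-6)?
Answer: 16875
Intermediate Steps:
J(z, Q) = 174 (J(z, Q) = -29*(-6) = -1/3*(-522) = 174)
J(-2112, -100) - (o(10, 5*(-3))*70 - 951) = 174 - (((5*(-3))*(5 + 10))*70 - 951) = 174 - (-15*15*70 - 951) = 174 - (-225*70 - 951) = 174 - (-15750 - 951) = 174 - 1*(-16701) = 174 + 16701 = 16875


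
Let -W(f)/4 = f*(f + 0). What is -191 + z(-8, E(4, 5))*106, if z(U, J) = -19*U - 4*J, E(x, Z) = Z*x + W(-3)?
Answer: 22705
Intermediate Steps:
W(f) = -4*f² (W(f) = -4*f*(f + 0) = -4*f*f = -4*f²)
E(x, Z) = -36 + Z*x (E(x, Z) = Z*x - 4*(-3)² = Z*x - 4*9 = Z*x - 36 = -36 + Z*x)
-191 + z(-8, E(4, 5))*106 = -191 + (-19*(-8) - 4*(-36 + 5*4))*106 = -191 + (152 - 4*(-36 + 20))*106 = -191 + (152 - 4*(-16))*106 = -191 + (152 + 64)*106 = -191 + 216*106 = -191 + 22896 = 22705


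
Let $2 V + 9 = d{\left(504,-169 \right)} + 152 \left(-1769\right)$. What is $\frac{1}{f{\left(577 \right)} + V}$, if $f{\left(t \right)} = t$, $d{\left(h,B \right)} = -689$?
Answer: $- \frac{1}{134216} \approx -7.4507 \cdot 10^{-6}$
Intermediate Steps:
$V = -134793$ ($V = - \frac{9}{2} + \frac{-689 + 152 \left(-1769\right)}{2} = - \frac{9}{2} + \frac{-689 - 268888}{2} = - \frac{9}{2} + \frac{1}{2} \left(-269577\right) = - \frac{9}{2} - \frac{269577}{2} = -134793$)
$\frac{1}{f{\left(577 \right)} + V} = \frac{1}{577 - 134793} = \frac{1}{-134216} = - \frac{1}{134216}$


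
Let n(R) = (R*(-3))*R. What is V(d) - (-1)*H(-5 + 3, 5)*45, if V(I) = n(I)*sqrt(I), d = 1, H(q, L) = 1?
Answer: 42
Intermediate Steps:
n(R) = -3*R**2 (n(R) = (-3*R)*R = -3*R**2)
V(I) = -3*I**(5/2) (V(I) = (-3*I**2)*sqrt(I) = -3*I**(5/2))
V(d) - (-1)*H(-5 + 3, 5)*45 = -3*1**(5/2) - (-1)*45 = -3*1 - 1*(-1)*45 = -3 + 1*45 = -3 + 45 = 42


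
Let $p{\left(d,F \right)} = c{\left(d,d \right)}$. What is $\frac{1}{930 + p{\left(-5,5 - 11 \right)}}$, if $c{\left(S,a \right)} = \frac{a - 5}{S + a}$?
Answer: $\frac{1}{931} \approx 0.0010741$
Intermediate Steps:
$c{\left(S,a \right)} = \frac{-5 + a}{S + a}$
$p{\left(d,F \right)} = \frac{-5 + d}{2 d}$ ($p{\left(d,F \right)} = \frac{-5 + d}{d + d} = \frac{-5 + d}{2 d}$)
$\frac{1}{930 + p{\left(-5,5 - 11 \right)}} = \frac{1}{930 + \frac{-5 - 5}{2 \left(-5\right)}} = \frac{1}{930 + \frac{1}{2} \left(- \frac{1}{5}\right) \left(-10\right)} = \frac{1}{930 + 1} = \frac{1}{931}$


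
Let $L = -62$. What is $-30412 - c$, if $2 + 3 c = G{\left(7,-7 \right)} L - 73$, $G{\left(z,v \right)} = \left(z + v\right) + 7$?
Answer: $- \frac{90727}{3} \approx -30242.0$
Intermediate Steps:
$G{\left(z,v \right)} = 7 + v + z$ ($G{\left(z,v \right)} = \left(v + z\right) + 7 = 7 + v + z$)
$c = - \frac{509}{3}$ ($c = - \frac{2}{3} + \frac{\left(7 - 7 + 7\right) \left(-62\right) - 73}{3} = - \frac{2}{3} + \frac{7 \left(-62\right) - 73}{3} = - \frac{2}{3} + \frac{-434 - 73}{3} = - \frac{2}{3} + \frac{1}{3} \left(-507\right) = - \frac{2}{3} - 169 = - \frac{509}{3} \approx -169.67$)
$-30412 - c = -30412 - - \frac{509}{3} = -30412 + \frac{509}{3} = - \frac{90727}{3}$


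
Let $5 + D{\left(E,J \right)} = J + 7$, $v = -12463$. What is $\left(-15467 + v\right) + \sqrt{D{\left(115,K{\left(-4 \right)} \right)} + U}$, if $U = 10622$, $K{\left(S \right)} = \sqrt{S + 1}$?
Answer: $-27930 + \sqrt{10624 + i \sqrt{3}} \approx -27827.0 + 0.0084021 i$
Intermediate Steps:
$K{\left(S \right)} = \sqrt{1 + S}$
$D{\left(E,J \right)} = 2 + J$ ($D{\left(E,J \right)} = -5 + \left(J + 7\right) = -5 + \left(7 + J\right) = 2 + J$)
$\left(-15467 + v\right) + \sqrt{D{\left(115,K{\left(-4 \right)} \right)} + U} = \left(-15467 - 12463\right) + \sqrt{\left(2 + \sqrt{1 - 4}\right) + 10622} = -27930 + \sqrt{\left(2 + \sqrt{-3}\right) + 10622} = -27930 + \sqrt{\left(2 + i \sqrt{3}\right) + 10622} = -27930 + \sqrt{10624 + i \sqrt{3}}$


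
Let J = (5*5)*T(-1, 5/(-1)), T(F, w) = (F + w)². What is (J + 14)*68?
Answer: 62152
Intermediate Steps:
J = 900 (J = (5*5)*(-1 + 5/(-1))² = 25*(-1 + 5*(-1))² = 25*(-1 - 5)² = 25*(-6)² = 25*36 = 900)
(J + 14)*68 = (900 + 14)*68 = 914*68 = 62152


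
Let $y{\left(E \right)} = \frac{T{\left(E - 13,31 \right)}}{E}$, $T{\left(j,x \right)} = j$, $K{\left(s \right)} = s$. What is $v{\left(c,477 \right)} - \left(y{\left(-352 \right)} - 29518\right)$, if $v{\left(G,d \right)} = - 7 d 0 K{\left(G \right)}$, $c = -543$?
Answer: $\frac{10389971}{352} \approx 29517.0$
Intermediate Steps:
$y{\left(E \right)} = \frac{-13 + E}{E}$ ($y{\left(E \right)} = \frac{E - 13}{E} = \frac{-13 + E}{E}$)
$v{\left(G,d \right)} = 0$ ($v{\left(G,d \right)} = - 7 d 0 G = - 7 d 0 = 0$)
$v{\left(c,477 \right)} - \left(y{\left(-352 \right)} - 29518\right) = 0 - \left(\frac{-13 - 352}{-352} - 29518\right) = 0 - \left(\left(- \frac{1}{352}\right) \left(-365\right) - 29518\right) = 0 - \left(\frac{365}{352} - 29518\right) = 0 - - \frac{10389971}{352} = 0 + \frac{10389971}{352} = \frac{10389971}{352}$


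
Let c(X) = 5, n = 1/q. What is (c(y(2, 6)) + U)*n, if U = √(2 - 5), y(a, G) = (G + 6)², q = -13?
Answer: -5/13 - I*√3/13 ≈ -0.38462 - 0.13323*I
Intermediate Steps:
y(a, G) = (6 + G)²
n = -1/13 (n = 1/(-13) = -1/13 ≈ -0.076923)
U = I*√3 (U = √(-3) = I*√3 ≈ 1.732*I)
(c(y(2, 6)) + U)*n = (5 + I*√3)*(-1/13) = -5/13 - I*√3/13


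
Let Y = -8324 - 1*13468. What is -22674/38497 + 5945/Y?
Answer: -722976473/838926624 ≈ -0.86179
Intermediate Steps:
Y = -21792 (Y = -8324 - 13468 = -21792)
-22674/38497 + 5945/Y = -22674/38497 + 5945/(-21792) = -22674*1/38497 + 5945*(-1/21792) = -22674/38497 - 5945/21792 = -722976473/838926624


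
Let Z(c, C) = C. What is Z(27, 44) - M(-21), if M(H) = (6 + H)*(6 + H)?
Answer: -181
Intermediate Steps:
M(H) = (6 + H)**2
Z(27, 44) - M(-21) = 44 - (6 - 21)**2 = 44 - 1*(-15)**2 = 44 - 1*225 = 44 - 225 = -181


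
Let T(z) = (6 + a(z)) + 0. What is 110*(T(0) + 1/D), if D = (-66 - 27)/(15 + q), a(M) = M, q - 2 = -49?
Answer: 64900/93 ≈ 697.85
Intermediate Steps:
q = -47 (q = 2 - 49 = -47)
T(z) = 6 + z (T(z) = (6 + z) + 0 = 6 + z)
D = 93/32 (D = (-66 - 27)/(15 - 47) = -93/(-32) = -93*(-1/32) = 93/32 ≈ 2.9063)
110*(T(0) + 1/D) = 110*((6 + 0) + 1/(93/32)) = 110*(6 + 32/93) = 110*(590/93) = 64900/93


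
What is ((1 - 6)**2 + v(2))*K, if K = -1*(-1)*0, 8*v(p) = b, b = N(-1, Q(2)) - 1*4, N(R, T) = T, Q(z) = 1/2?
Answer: 0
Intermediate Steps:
Q(z) = 1/2
b = -7/2 (b = 1/2 - 1*4 = 1/2 - 4 = -7/2 ≈ -3.5000)
v(p) = -7/16 (v(p) = (1/8)*(-7/2) = -7/16)
K = 0 (K = 1*0 = 0)
((1 - 6)**2 + v(2))*K = ((1 - 6)**2 - 7/16)*0 = ((-5)**2 - 7/16)*0 = (25 - 7/16)*0 = (393/16)*0 = 0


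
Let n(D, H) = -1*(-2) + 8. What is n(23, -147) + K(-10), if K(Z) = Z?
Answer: 0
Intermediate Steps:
n(D, H) = 10 (n(D, H) = 2 + 8 = 10)
n(23, -147) + K(-10) = 10 - 10 = 0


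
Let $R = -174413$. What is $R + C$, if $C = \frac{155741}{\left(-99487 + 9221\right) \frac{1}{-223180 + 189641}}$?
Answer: $- \frac{956378769}{8206} \approx -1.1655 \cdot 10^{5}$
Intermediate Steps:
$C = \frac{474854309}{8206}$ ($C = \frac{155741}{\left(-90266\right) \frac{1}{-33539}} = \frac{155741}{\left(-90266\right) \left(- \frac{1}{33539}\right)} = \frac{155741}{\frac{8206}{3049}} = 155741 \cdot \frac{3049}{8206} = \frac{474854309}{8206} \approx 57867.0$)
$R + C = -174413 + \frac{474854309}{8206} = - \frac{956378769}{8206}$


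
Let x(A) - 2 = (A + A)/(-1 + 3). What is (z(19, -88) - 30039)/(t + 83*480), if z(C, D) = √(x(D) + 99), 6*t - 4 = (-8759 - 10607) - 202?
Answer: -90117/109738 + 3*√13/109738 ≈ -0.82110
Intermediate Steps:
t = -9782/3 (t = ⅔ + ((-8759 - 10607) - 202)/6 = ⅔ + (-19366 - 202)/6 = ⅔ + (⅙)*(-19568) = ⅔ - 9784/3 = -9782/3 ≈ -3260.7)
x(A) = 2 + A (x(A) = 2 + (A + A)/(-1 + 3) = 2 + (2*A)/2 = 2 + (2*A)*(½) = 2 + A)
z(C, D) = √(101 + D) (z(C, D) = √((2 + D) + 99) = √(101 + D))
(z(19, -88) - 30039)/(t + 83*480) = (√(101 - 88) - 30039)/(-9782/3 + 83*480) = (√13 - 30039)/(-9782/3 + 39840) = (-30039 + √13)/(109738/3) = (-30039 + √13)*(3/109738) = -90117/109738 + 3*√13/109738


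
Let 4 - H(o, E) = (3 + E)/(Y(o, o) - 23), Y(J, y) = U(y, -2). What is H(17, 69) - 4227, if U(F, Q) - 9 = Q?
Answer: -8437/2 ≈ -4218.5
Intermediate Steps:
U(F, Q) = 9 + Q
Y(J, y) = 7 (Y(J, y) = 9 - 2 = 7)
H(o, E) = 67/16 + E/16 (H(o, E) = 4 - (3 + E)/(7 - 23) = 4 - (3 + E)/(-16) = 4 - (3 + E)*(-1)/16 = 4 - (-3/16 - E/16) = 4 + (3/16 + E/16) = 67/16 + E/16)
H(17, 69) - 4227 = (67/16 + (1/16)*69) - 4227 = (67/16 + 69/16) - 4227 = 17/2 - 4227 = -8437/2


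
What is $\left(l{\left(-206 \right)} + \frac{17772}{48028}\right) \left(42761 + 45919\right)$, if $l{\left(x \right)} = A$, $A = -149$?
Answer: $- \frac{158258328000}{12007} \approx -1.3181 \cdot 10^{7}$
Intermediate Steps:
$l{\left(x \right)} = -149$
$\left(l{\left(-206 \right)} + \frac{17772}{48028}\right) \left(42761 + 45919\right) = \left(-149 + \frac{17772}{48028}\right) \left(42761 + 45919\right) = \left(-149 + 17772 \cdot \frac{1}{48028}\right) 88680 = \left(-149 + \frac{4443}{12007}\right) 88680 = \left(- \frac{1784600}{12007}\right) 88680 = - \frac{158258328000}{12007}$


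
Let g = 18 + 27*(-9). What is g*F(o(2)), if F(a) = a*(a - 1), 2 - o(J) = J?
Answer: 0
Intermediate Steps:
o(J) = 2 - J
g = -225 (g = 18 - 243 = -225)
F(a) = a*(-1 + a)
g*F(o(2)) = -225*(2 - 1*2)*(-1 + (2 - 1*2)) = -225*(2 - 2)*(-1 + (2 - 2)) = -0*(-1 + 0) = -0*(-1) = -225*0 = 0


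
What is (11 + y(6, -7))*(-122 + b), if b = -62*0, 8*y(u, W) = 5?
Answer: -5673/4 ≈ -1418.3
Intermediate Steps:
y(u, W) = 5/8 (y(u, W) = (1/8)*5 = 5/8)
b = 0
(11 + y(6, -7))*(-122 + b) = (11 + 5/8)*(-122 + 0) = (93/8)*(-122) = -5673/4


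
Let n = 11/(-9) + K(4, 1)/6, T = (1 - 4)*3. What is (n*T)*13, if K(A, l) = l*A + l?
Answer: 91/2 ≈ 45.500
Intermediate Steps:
K(A, l) = l + A*l (K(A, l) = A*l + l = l + A*l)
T = -9 (T = -3*3 = -9)
n = -7/18 (n = 11/(-9) + (1*(1 + 4))/6 = 11*(-⅑) + (1*5)*(⅙) = -11/9 + 5*(⅙) = -11/9 + ⅚ = -7/18 ≈ -0.38889)
(n*T)*13 = -7/18*(-9)*13 = (7/2)*13 = 91/2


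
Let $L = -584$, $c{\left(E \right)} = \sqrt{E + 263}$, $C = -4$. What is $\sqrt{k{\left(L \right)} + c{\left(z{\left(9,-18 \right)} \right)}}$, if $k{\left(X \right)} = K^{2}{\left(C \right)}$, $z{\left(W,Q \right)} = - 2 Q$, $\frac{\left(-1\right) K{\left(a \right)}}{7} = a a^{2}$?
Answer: $\sqrt{200704 + \sqrt{299}} \approx 448.02$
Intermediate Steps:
$K{\left(a \right)} = - 7 a^{3}$ ($K{\left(a \right)} = - 7 a a^{2} = - 7 a^{3}$)
$c{\left(E \right)} = \sqrt{263 + E}$
$k{\left(X \right)} = 200704$ ($k{\left(X \right)} = \left(- 7 \left(-4\right)^{3}\right)^{2} = \left(\left(-7\right) \left(-64\right)\right)^{2} = 448^{2} = 200704$)
$\sqrt{k{\left(L \right)} + c{\left(z{\left(9,-18 \right)} \right)}} = \sqrt{200704 + \sqrt{263 - -36}} = \sqrt{200704 + \sqrt{263 + 36}} = \sqrt{200704 + \sqrt{299}}$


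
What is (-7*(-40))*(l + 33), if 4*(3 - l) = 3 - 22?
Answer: 11410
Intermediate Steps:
l = 31/4 (l = 3 - (3 - 22)/4 = 3 - 1/4*(-19) = 3 + 19/4 = 31/4 ≈ 7.7500)
(-7*(-40))*(l + 33) = (-7*(-40))*(31/4 + 33) = 280*(163/4) = 11410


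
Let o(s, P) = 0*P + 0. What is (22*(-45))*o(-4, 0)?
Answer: 0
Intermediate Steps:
o(s, P) = 0 (o(s, P) = 0 + 0 = 0)
(22*(-45))*o(-4, 0) = (22*(-45))*0 = -990*0 = 0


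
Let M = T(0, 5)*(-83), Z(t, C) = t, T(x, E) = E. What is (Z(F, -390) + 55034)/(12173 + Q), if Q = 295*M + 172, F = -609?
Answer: -10885/22016 ≈ -0.49441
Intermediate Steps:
M = -415 (M = 5*(-83) = -415)
Q = -122253 (Q = 295*(-415) + 172 = -122425 + 172 = -122253)
(Z(F, -390) + 55034)/(12173 + Q) = (-609 + 55034)/(12173 - 122253) = 54425/(-110080) = 54425*(-1/110080) = -10885/22016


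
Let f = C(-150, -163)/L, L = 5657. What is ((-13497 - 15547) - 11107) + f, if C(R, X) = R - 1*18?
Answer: -227134375/5657 ≈ -40151.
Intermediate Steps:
C(R, X) = -18 + R (C(R, X) = R - 18 = -18 + R)
f = -168/5657 (f = (-18 - 150)/5657 = -168*1/5657 = -168/5657 ≈ -0.029698)
((-13497 - 15547) - 11107) + f = ((-13497 - 15547) - 11107) - 168/5657 = (-29044 - 11107) - 168/5657 = -40151 - 168/5657 = -227134375/5657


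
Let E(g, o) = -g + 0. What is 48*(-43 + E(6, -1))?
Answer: -2352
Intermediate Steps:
E(g, o) = -g
48*(-43 + E(6, -1)) = 48*(-43 - 1*6) = 48*(-43 - 6) = 48*(-49) = -2352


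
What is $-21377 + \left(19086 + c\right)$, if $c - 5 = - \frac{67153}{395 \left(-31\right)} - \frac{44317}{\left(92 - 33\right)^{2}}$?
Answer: $- \frac{97749297742}{42624845} \approx -2293.2$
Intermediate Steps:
$c = - \frac{95777847}{42624845}$ ($c = 5 - \left(- \frac{67153}{12245} + \frac{44317}{\left(92 - 33\right)^{2}}\right) = 5 - \left(- \frac{67153}{12245} + \frac{44317}{3481}\right) = 5 + \left(\frac{67153}{12245} - \frac{44317}{3481}\right) = 5 - \frac{308902072}{42624845} = - \frac{95777847}{42624845} \approx -2.247$)
$-21377 + \left(19086 + c\right) = -21377 + \left(19086 - \frac{95777847}{42624845}\right) = -21377 + \frac{813442013823}{42624845} = - \frac{97749297742}{42624845}$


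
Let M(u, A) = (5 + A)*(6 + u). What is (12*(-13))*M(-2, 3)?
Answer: -4992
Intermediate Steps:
(12*(-13))*M(-2, 3) = (12*(-13))*(30 + 5*(-2) + 6*3 + 3*(-2)) = -156*(30 - 10 + 18 - 6) = -156*32 = -4992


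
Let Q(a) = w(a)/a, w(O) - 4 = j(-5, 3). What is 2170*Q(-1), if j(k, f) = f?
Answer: -15190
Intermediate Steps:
w(O) = 7 (w(O) = 4 + 3 = 7)
Q(a) = 7/a
2170*Q(-1) = 2170*(7/(-1)) = 2170*(7*(-1)) = 2170*(-7) = -15190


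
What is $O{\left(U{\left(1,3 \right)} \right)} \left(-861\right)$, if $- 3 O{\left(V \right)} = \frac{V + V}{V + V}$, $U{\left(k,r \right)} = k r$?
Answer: $287$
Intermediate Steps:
$O{\left(V \right)} = - \frac{1}{3}$ ($O{\left(V \right)} = - \frac{\left(V + V\right) \frac{1}{V + V}}{3} = - \frac{2 V \frac{1}{2 V}}{3} = \left(- \frac{1}{3}\right) 1 = - \frac{1}{3}$)
$O{\left(U{\left(1,3 \right)} \right)} \left(-861\right) = \left(- \frac{1}{3}\right) \left(-861\right) = 287$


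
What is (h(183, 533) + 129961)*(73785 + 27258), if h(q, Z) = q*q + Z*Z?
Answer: 45220683177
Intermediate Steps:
h(q, Z) = Z² + q² (h(q, Z) = q² + Z² = Z² + q²)
(h(183, 533) + 129961)*(73785 + 27258) = ((533² + 183²) + 129961)*(73785 + 27258) = ((284089 + 33489) + 129961)*101043 = (317578 + 129961)*101043 = 447539*101043 = 45220683177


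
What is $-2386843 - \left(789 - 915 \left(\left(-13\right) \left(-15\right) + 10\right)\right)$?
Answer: $-2200057$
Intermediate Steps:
$-2386843 - \left(789 - 915 \left(\left(-13\right) \left(-15\right) + 10\right)\right) = -2386843 - \left(789 - 915 \left(195 + 10\right)\right) = -2386843 + \left(-789 + 915 \cdot 205\right) = -2386843 + \left(-789 + 187575\right) = -2386843 + 186786 = -2200057$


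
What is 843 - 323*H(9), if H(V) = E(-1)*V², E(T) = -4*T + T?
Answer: -77646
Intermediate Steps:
E(T) = -3*T
H(V) = 3*V² (H(V) = (-3*(-1))*V² = 3*V²)
843 - 323*H(9) = 843 - 969*9² = 843 - 969*81 = 843 - 323*243 = 843 - 78489 = -77646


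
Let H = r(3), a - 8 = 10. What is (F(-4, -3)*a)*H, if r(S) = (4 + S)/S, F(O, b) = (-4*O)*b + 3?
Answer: -1890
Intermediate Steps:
a = 18 (a = 8 + 10 = 18)
F(O, b) = 3 - 4*O*b (F(O, b) = -4*O*b + 3 = 3 - 4*O*b)
r(S) = (4 + S)/S
H = 7/3 (H = (4 + 3)/3 = (⅓)*7 = 7/3 ≈ 2.3333)
(F(-4, -3)*a)*H = ((3 - 4*(-4)*(-3))*18)*(7/3) = ((3 - 48)*18)*(7/3) = -45*18*(7/3) = -810*7/3 = -1890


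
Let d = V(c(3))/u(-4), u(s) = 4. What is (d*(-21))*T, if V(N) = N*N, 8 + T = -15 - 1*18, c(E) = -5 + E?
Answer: 861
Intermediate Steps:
T = -41 (T = -8 + (-15 - 1*18) = -8 + (-15 - 18) = -8 - 33 = -41)
V(N) = N**2
d = 1 (d = (-5 + 3)**2/4 = (-2)**2*(1/4) = 4*(1/4) = 1)
(d*(-21))*T = (1*(-21))*(-41) = -21*(-41) = 861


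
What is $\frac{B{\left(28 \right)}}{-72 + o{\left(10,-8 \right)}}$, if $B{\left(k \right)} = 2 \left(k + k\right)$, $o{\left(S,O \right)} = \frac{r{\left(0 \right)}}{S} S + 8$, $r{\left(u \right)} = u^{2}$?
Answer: $- \frac{7}{4} \approx -1.75$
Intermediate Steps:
$o{\left(S,O \right)} = 8$ ($o{\left(S,O \right)} = \frac{0^{2}}{S} S + 8 = \frac{0}{S} S + 8 = 0 S + 8 = 0 + 8 = 8$)
$B{\left(k \right)} = 4 k$ ($B{\left(k \right)} = 2 \cdot 2 k = 4 k$)
$\frac{B{\left(28 \right)}}{-72 + o{\left(10,-8 \right)}} = \frac{4 \cdot 28}{-72 + 8} = \frac{1}{-64} \cdot 112 = \left(- \frac{1}{64}\right) 112 = - \frac{7}{4}$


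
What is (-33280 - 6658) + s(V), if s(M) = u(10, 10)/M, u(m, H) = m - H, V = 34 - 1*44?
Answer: -39938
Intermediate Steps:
V = -10 (V = 34 - 44 = -10)
s(M) = 0 (s(M) = (10 - 1*10)/M = (10 - 10)/M = 0/M = 0)
(-33280 - 6658) + s(V) = (-33280 - 6658) + 0 = -39938 + 0 = -39938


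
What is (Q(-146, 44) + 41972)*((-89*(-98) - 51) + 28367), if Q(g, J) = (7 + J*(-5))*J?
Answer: 1207438800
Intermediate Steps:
Q(g, J) = J*(7 - 5*J) (Q(g, J) = (7 - 5*J)*J = J*(7 - 5*J))
(Q(-146, 44) + 41972)*((-89*(-98) - 51) + 28367) = (44*(7 - 5*44) + 41972)*((-89*(-98) - 51) + 28367) = (44*(7 - 220) + 41972)*((8722 - 51) + 28367) = (44*(-213) + 41972)*(8671 + 28367) = (-9372 + 41972)*37038 = 32600*37038 = 1207438800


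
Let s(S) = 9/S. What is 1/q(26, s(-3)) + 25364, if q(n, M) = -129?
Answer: 3271955/129 ≈ 25364.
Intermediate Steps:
1/q(26, s(-3)) + 25364 = 1/(-129) + 25364 = -1/129 + 25364 = 3271955/129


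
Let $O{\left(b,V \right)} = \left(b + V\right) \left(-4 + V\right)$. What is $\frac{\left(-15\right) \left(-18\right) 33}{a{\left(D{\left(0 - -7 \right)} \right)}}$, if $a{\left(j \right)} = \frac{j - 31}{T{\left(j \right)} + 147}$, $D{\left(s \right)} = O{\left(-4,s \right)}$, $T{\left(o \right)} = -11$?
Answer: $-55080$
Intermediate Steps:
$O{\left(b,V \right)} = \left(-4 + V\right) \left(V + b\right)$ ($O{\left(b,V \right)} = \left(V + b\right) \left(-4 + V\right) = \left(-4 + V\right) \left(V + b\right)$)
$D{\left(s \right)} = 16 + s^{2} - 8 s$ ($D{\left(s \right)} = s^{2} - 4 s - -16 + s \left(-4\right) = s^{2} - 4 s + 16 - 4 s = 16 + s^{2} - 8 s$)
$a{\left(j \right)} = - \frac{31}{136} + \frac{j}{136}$ ($a{\left(j \right)} = \frac{j - 31}{-11 + 147} = \frac{-31 + j}{136} = \left(-31 + j\right) \frac{1}{136} = - \frac{31}{136} + \frac{j}{136}$)
$\frac{\left(-15\right) \left(-18\right) 33}{a{\left(D{\left(0 - -7 \right)} \right)}} = \frac{\left(-15\right) \left(-18\right) 33}{- \frac{31}{136} + \frac{16 + \left(0 - -7\right)^{2} - 8 \left(0 - -7\right)}{136}} = \frac{270 \cdot 33}{- \frac{31}{136} + \frac{16 + \left(0 + 7\right)^{2} - 8 \left(0 + 7\right)}{136}} = \frac{8910}{- \frac{31}{136} + \frac{16 + 7^{2} - 56}{136}} = \frac{8910}{- \frac{31}{136} + \frac{16 + 49 - 56}{136}} = \frac{8910}{- \frac{31}{136} + \frac{1}{136} \cdot 9} = \frac{8910}{- \frac{31}{136} + \frac{9}{136}} = \frac{8910}{- \frac{11}{68}} = 8910 \left(- \frac{68}{11}\right) = -55080$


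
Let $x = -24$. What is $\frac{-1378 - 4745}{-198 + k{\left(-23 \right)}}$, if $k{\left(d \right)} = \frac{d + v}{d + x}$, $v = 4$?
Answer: $\frac{287781}{9287} \approx 30.988$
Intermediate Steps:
$k{\left(d \right)} = \frac{4 + d}{-24 + d}$ ($k{\left(d \right)} = \frac{d + 4}{d - 24} = \frac{4 + d}{-24 + d}$)
$\frac{-1378 - 4745}{-198 + k{\left(-23 \right)}} = \frac{-1378 - 4745}{-198 + \frac{4 - 23}{-24 - 23}} = - \frac{6123}{-198 + \frac{1}{-47} \left(-19\right)} = - \frac{6123}{-198 - - \frac{19}{47}} = - \frac{6123}{-198 + \frac{19}{47}} = - \frac{6123}{- \frac{9287}{47}} = \left(-6123\right) \left(- \frac{47}{9287}\right) = \frac{287781}{9287}$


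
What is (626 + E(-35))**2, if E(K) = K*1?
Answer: 349281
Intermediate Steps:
E(K) = K
(626 + E(-35))**2 = (626 - 35)**2 = 591**2 = 349281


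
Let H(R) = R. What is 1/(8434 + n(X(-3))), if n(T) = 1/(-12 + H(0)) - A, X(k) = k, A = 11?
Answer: 12/101075 ≈ 0.00011872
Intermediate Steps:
n(T) = -133/12 (n(T) = 1/(-12 + 0) - 1*11 = 1/(-12) - 11 = -1/12 - 11 = -133/12)
1/(8434 + n(X(-3))) = 1/(8434 - 133/12) = 1/(101075/12) = 12/101075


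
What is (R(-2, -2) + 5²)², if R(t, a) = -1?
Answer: 576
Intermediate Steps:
(R(-2, -2) + 5²)² = (-1 + 5²)² = (-1 + 25)² = 24² = 576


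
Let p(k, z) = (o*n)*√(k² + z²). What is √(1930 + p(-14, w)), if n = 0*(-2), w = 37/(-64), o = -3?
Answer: √1930 ≈ 43.932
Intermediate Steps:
w = -37/64 (w = 37*(-1/64) = -37/64 ≈ -0.57813)
n = 0
p(k, z) = 0 (p(k, z) = (-3*0)*√(k² + z²) = 0*√(k² + z²) = 0)
√(1930 + p(-14, w)) = √(1930 + 0) = √1930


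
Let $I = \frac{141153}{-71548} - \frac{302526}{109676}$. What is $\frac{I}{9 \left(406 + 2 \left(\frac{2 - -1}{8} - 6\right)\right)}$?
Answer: $- \frac{441978889}{331890226323} \approx -0.0013317$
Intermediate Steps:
$I = - \frac{1325936667}{280253516}$ ($I = 141153 \left(- \frac{1}{71548}\right) - \frac{21609}{7834} = - \frac{141153}{71548} - \frac{21609}{7834} = - \frac{1325936667}{280253516} \approx -4.7312$)
$\frac{I}{9 \left(406 + 2 \left(\frac{2 - -1}{8} - 6\right)\right)} = - \frac{1325936667}{280253516 \cdot 9 \left(406 + 2 \left(\frac{2 - -1}{8} - 6\right)\right)} = - \frac{1325936667}{280253516 \cdot 9 \left(406 + 2 \left(\left(2 + 1\right) \frac{1}{8} - 6\right)\right)} = - \frac{1325936667}{280253516 \cdot 9 \left(406 + 2 \left(3 \cdot \frac{1}{8} - 6\right)\right)} = - \frac{1325936667}{280253516 \cdot 9 \left(406 + 2 \left(\frac{3}{8} - 6\right)\right)} = - \frac{1325936667}{280253516 \cdot 9 \left(406 + 2 \left(- \frac{45}{8}\right)\right)} = - \frac{1325936667}{280253516 \cdot 9 \left(406 - \frac{45}{4}\right)} = - \frac{1325936667}{280253516 \cdot 9 \cdot \frac{1579}{4}} = - \frac{1325936667}{280253516 \cdot \frac{14211}{4}} = \left(- \frac{1325936667}{280253516}\right) \frac{4}{14211} = - \frac{441978889}{331890226323}$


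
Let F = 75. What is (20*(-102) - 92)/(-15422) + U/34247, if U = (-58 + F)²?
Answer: 38735781/264078617 ≈ 0.14668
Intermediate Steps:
U = 289 (U = (-58 + 75)² = 17² = 289)
(20*(-102) - 92)/(-15422) + U/34247 = (20*(-102) - 92)/(-15422) + 289/34247 = (-2040 - 92)*(-1/15422) + 289*(1/34247) = -2132*(-1/15422) + 289/34247 = 1066/7711 + 289/34247 = 38735781/264078617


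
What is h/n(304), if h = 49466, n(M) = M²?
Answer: 24733/46208 ≈ 0.53525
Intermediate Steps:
h/n(304) = 49466/(304²) = 49466/92416 = 49466*(1/92416) = 24733/46208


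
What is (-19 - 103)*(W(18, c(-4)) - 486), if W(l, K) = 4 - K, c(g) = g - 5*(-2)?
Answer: 59536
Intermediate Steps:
c(g) = 10 + g (c(g) = g + 10 = 10 + g)
(-19 - 103)*(W(18, c(-4)) - 486) = (-19 - 103)*((4 - (10 - 4)) - 486) = -122*((4 - 1*6) - 486) = -122*((4 - 6) - 486) = -122*(-2 - 486) = -122*(-488) = 59536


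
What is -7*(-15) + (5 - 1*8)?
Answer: 102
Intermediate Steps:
-7*(-15) + (5 - 1*8) = 105 + (5 - 8) = 105 - 3 = 102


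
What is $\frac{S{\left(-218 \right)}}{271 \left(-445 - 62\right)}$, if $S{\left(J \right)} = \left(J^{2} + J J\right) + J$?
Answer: $- \frac{31610}{45799} \approx -0.69019$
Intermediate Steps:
$S{\left(J \right)} = J + 2 J^{2}$ ($S{\left(J \right)} = \left(J^{2} + J^{2}\right) + J = 2 J^{2} + J = J + 2 J^{2}$)
$\frac{S{\left(-218 \right)}}{271 \left(-445 - 62\right)} = \frac{\left(-218\right) \left(1 + 2 \left(-218\right)\right)}{271 \left(-445 - 62\right)} = \frac{\left(-218\right) \left(1 - 436\right)}{271 \left(-507\right)} = \frac{\left(-218\right) \left(-435\right)}{-137397} = 94830 \left(- \frac{1}{137397}\right) = - \frac{31610}{45799}$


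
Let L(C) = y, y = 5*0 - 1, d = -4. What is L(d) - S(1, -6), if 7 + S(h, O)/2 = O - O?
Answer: 13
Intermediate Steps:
S(h, O) = -14 (S(h, O) = -14 + 2*(O - O) = -14 + 2*0 = -14 + 0 = -14)
y = -1 (y = 0 - 1 = -1)
L(C) = -1
L(d) - S(1, -6) = -1 - 1*(-14) = -1 + 14 = 13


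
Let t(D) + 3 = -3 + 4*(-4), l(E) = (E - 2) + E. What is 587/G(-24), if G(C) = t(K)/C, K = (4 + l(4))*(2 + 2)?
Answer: 7044/11 ≈ 640.36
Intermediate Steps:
l(E) = -2 + 2*E (l(E) = (-2 + E) + E = -2 + 2*E)
K = 40 (K = (4 + (-2 + 2*4))*(2 + 2) = (4 + (-2 + 8))*4 = (4 + 6)*4 = 10*4 = 40)
t(D) = -22 (t(D) = -3 + (-3 + 4*(-4)) = -3 + (-3 - 16) = -3 - 19 = -22)
G(C) = -22/C
587/G(-24) = 587/((-22/(-24))) = 587/((-22*(-1/24))) = 587/(11/12) = 587*(12/11) = 7044/11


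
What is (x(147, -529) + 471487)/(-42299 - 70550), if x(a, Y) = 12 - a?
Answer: -471352/112849 ≈ -4.1768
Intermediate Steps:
(x(147, -529) + 471487)/(-42299 - 70550) = ((12 - 1*147) + 471487)/(-42299 - 70550) = ((12 - 147) + 471487)/(-112849) = (-135 + 471487)*(-1/112849) = 471352*(-1/112849) = -471352/112849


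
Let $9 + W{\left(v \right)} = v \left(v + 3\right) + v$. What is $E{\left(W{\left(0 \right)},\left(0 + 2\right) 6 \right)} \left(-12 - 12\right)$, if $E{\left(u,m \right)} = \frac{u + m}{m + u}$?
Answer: $-24$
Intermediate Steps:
$W{\left(v \right)} = -9 + v + v \left(3 + v\right)$ ($W{\left(v \right)} = -9 + \left(v \left(v + 3\right) + v\right) = -9 + \left(v \left(3 + v\right) + v\right) = -9 + \left(v + v \left(3 + v\right)\right) = -9 + v + v \left(3 + v\right)$)
$E{\left(u,m \right)} = 1$ ($E{\left(u,m \right)} = \frac{m + u}{m + u} = 1$)
$E{\left(W{\left(0 \right)},\left(0 + 2\right) 6 \right)} \left(-12 - 12\right) = 1 \left(-12 - 12\right) = 1 \left(-24\right) = -24$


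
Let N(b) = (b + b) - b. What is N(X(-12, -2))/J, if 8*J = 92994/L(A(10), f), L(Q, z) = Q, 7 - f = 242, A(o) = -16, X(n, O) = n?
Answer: 256/15499 ≈ 0.016517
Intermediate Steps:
f = -235 (f = 7 - 1*242 = 7 - 242 = -235)
N(b) = b (N(b) = 2*b - b = b)
J = -46497/64 (J = (92994/(-16))/8 = (92994*(-1/16))/8 = (⅛)*(-46497/8) = -46497/64 ≈ -726.52)
N(X(-12, -2))/J = -12/(-46497/64) = -12*(-64/46497) = 256/15499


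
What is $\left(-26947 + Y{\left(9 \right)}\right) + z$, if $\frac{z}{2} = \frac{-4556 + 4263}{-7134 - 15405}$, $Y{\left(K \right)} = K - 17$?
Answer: $- \frac{607538159}{22539} \approx -26955.0$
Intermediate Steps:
$Y{\left(K \right)} = -17 + K$
$z = \frac{586}{22539}$ ($z = 2 \frac{-4556 + 4263}{-7134 - 15405} = 2 \left(- \frac{293}{-22539}\right) = 2 \left(\left(-293\right) \left(- \frac{1}{22539}\right)\right) = 2 \cdot \frac{293}{22539} = \frac{586}{22539} \approx 0.025999$)
$\left(-26947 + Y{\left(9 \right)}\right) + z = \left(-26947 + \left(-17 + 9\right)\right) + \frac{586}{22539} = \left(-26947 - 8\right) + \frac{586}{22539} = -26955 + \frac{586}{22539} = - \frac{607538159}{22539}$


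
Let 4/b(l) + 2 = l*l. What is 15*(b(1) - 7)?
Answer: -165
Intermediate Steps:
b(l) = 4/(-2 + l**2) (b(l) = 4/(-2 + l*l) = 4/(-2 + l**2))
15*(b(1) - 7) = 15*(4/(-2 + 1**2) - 7) = 15*(4/(-2 + 1) - 7) = 15*(4/(-1) - 7) = 15*(4*(-1) - 7) = 15*(-4 - 7) = 15*(-11) = -165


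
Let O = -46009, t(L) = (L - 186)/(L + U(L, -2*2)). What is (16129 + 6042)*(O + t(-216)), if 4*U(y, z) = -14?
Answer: -447790946137/439 ≈ -1.0200e+9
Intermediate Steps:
U(y, z) = -7/2 (U(y, z) = (1/4)*(-14) = -7/2)
t(L) = (-186 + L)/(-7/2 + L) (t(L) = (L - 186)/(L - 7/2) = (-186 + L)/(-7/2 + L))
(16129 + 6042)*(O + t(-216)) = (16129 + 6042)*(-46009 + 2*(-186 - 216)/(-7 + 2*(-216))) = 22171*(-46009 + 2*(-402)/(-7 - 432)) = 22171*(-46009 + 2*(-402)/(-439)) = 22171*(-46009 + 2*(-1/439)*(-402)) = 22171*(-46009 + 804/439) = 22171*(-20197147/439) = -447790946137/439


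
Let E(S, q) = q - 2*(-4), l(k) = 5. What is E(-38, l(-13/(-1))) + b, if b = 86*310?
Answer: 26673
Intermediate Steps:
b = 26660
E(S, q) = 8 + q (E(S, q) = q + 8 = 8 + q)
E(-38, l(-13/(-1))) + b = (8 + 5) + 26660 = 13 + 26660 = 26673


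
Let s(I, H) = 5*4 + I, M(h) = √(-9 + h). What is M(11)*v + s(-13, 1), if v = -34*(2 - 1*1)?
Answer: 7 - 34*√2 ≈ -41.083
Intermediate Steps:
s(I, H) = 20 + I
v = -34 (v = -34*(2 - 1) = -34*1 = -34)
M(11)*v + s(-13, 1) = √(-9 + 11)*(-34) + (20 - 13) = √2*(-34) + 7 = -34*√2 + 7 = 7 - 34*√2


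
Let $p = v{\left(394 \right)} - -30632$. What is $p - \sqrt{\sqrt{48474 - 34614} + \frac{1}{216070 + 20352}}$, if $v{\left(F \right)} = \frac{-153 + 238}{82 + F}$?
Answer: $\frac{857701}{28} - \frac{\sqrt{236422 + 335372172504 \sqrt{385}}}{236422} \approx 30621.0$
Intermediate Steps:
$v{\left(F \right)} = \frac{85}{82 + F}$
$p = \frac{857701}{28}$ ($p = \frac{85}{82 + 394} - -30632 = \frac{85}{476} + 30632 = 85 \cdot \frac{1}{476} + 30632 = \frac{5}{28} + 30632 = \frac{857701}{28} \approx 30632.0$)
$p - \sqrt{\sqrt{48474 - 34614} + \frac{1}{216070 + 20352}} = \frac{857701}{28} - \sqrt{\sqrt{48474 - 34614} + \frac{1}{216070 + 20352}} = \frac{857701}{28} - \sqrt{\sqrt{13860} + \frac{1}{236422}} = \frac{857701}{28} - \sqrt{6 \sqrt{385} + \frac{1}{236422}} = \frac{857701}{28} - \sqrt{\frac{1}{236422} + 6 \sqrt{385}}$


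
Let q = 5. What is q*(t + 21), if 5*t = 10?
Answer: 115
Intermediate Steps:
t = 2 (t = (⅕)*10 = 2)
q*(t + 21) = 5*(2 + 21) = 5*23 = 115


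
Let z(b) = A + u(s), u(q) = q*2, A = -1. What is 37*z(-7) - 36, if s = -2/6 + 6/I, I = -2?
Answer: -959/3 ≈ -319.67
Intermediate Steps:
s = -10/3 (s = -2/6 + 6/(-2) = -2*⅙ + 6*(-½) = -⅓ - 3 = -10/3 ≈ -3.3333)
u(q) = 2*q
z(b) = -23/3 (z(b) = -1 + 2*(-10/3) = -1 - 20/3 = -23/3)
37*z(-7) - 36 = 37*(-23/3) - 36 = -851/3 - 36 = -959/3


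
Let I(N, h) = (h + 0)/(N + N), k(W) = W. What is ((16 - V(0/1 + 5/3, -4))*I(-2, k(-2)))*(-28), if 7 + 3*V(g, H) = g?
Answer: -2240/9 ≈ -248.89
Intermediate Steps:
V(g, H) = -7/3 + g/3
I(N, h) = h/(2*N) (I(N, h) = h/((2*N)) = h*(1/(2*N)) = h/(2*N))
((16 - V(0/1 + 5/3, -4))*I(-2, k(-2)))*(-28) = ((16 - (-7/3 + (0/1 + 5/3)/3))*((½)*(-2)/(-2)))*(-28) = ((16 - (-7/3 + (0*1 + 5*(⅓))/3))*((½)*(-2)*(-½)))*(-28) = ((16 - (-7/3 + (0 + 5/3)/3))*(½))*(-28) = ((16 - (-7/3 + (⅓)*(5/3)))*(½))*(-28) = ((16 - (-7/3 + 5/9))*(½))*(-28) = ((16 - 1*(-16/9))*(½))*(-28) = ((16 + 16/9)*(½))*(-28) = ((160/9)*(½))*(-28) = (80/9)*(-28) = -2240/9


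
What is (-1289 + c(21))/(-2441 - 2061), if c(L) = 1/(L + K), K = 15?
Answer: 46403/162072 ≈ 0.28631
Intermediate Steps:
c(L) = 1/(15 + L) (c(L) = 1/(L + 15) = 1/(15 + L))
(-1289 + c(21))/(-2441 - 2061) = (-1289 + 1/(15 + 21))/(-2441 - 2061) = (-1289 + 1/36)/(-4502) = (-1289 + 1/36)*(-1/4502) = -46403/36*(-1/4502) = 46403/162072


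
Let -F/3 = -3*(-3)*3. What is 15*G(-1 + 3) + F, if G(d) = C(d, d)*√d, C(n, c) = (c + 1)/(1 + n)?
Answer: -81 + 15*√2 ≈ -59.787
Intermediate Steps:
F = -81 (F = -3*(-3*(-3))*3 = -27*3 = -3*27 = -81)
C(n, c) = (1 + c)/(1 + n)
G(d) = √d (G(d) = ((1 + d)/(1 + d))*√d = 1*√d = √d)
15*G(-1 + 3) + F = 15*√(-1 + 3) - 81 = 15*√2 - 81 = -81 + 15*√2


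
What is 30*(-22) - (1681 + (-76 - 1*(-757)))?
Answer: -3022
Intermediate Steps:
30*(-22) - (1681 + (-76 - 1*(-757))) = -660 - (1681 + (-76 + 757)) = -660 - (1681 + 681) = -660 - 1*2362 = -660 - 2362 = -3022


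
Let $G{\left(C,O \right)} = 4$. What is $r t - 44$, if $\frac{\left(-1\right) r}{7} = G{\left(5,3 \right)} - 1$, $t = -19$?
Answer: $355$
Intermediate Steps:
$r = -21$ ($r = - 7 \left(4 - 1\right) = \left(-7\right) 3 = -21$)
$r t - 44 = \left(-21\right) \left(-19\right) - 44 = 399 - 44 = 355$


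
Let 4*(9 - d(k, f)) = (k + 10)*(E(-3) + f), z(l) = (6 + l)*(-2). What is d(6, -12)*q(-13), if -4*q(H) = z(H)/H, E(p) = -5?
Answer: 539/26 ≈ 20.731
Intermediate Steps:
z(l) = -12 - 2*l
d(k, f) = 9 - (-5 + f)*(10 + k)/4 (d(k, f) = 9 - (k + 10)*(-5 + f)/4 = 9 - (10 + k)*(-5 + f)/4 = 9 - (-5 + f)*(10 + k)/4)
q(H) = -(-12 - 2*H)/(4*H)
d(6, -12)*q(-13) = (43/2 - 5/2*(-12) + (5/4)*6 - ¼*(-12)*6)*((½)*(6 - 13)/(-13)) = (43/2 + 30 + 15/2 + 18)*((½)*(-1/13)*(-7)) = 77*(7/26) = 539/26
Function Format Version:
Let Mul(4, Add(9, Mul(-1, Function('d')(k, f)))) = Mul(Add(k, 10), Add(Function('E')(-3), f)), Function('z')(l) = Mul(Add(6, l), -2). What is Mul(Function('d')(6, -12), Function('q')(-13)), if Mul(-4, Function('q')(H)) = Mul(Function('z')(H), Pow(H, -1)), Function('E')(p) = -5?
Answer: Rational(539, 26) ≈ 20.731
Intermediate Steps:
Function('z')(l) = Add(-12, Mul(-2, l))
Function('d')(k, f) = Add(9, Mul(Rational(-1, 4), Add(-5, f), Add(10, k))) (Function('d')(k, f) = Add(9, Mul(Rational(-1, 4), Mul(Add(k, 10), Add(-5, f)))) = Add(9, Mul(Rational(-1, 4), Mul(Add(10, k), Add(-5, f)))) = Add(9, Mul(Rational(-1, 4), Mul(Add(-5, f), Add(10, k)))) = Add(9, Mul(Rational(-1, 4), Add(-5, f), Add(10, k))))
Function('q')(H) = Mul(Rational(-1, 4), Pow(H, -1), Add(-12, Mul(-2, H))) (Function('q')(H) = Mul(Rational(-1, 4), Mul(Add(-12, Mul(-2, H)), Pow(H, -1))) = Mul(Rational(-1, 4), Mul(Pow(H, -1), Add(-12, Mul(-2, H)))) = Mul(Rational(-1, 4), Pow(H, -1), Add(-12, Mul(-2, H))))
Mul(Function('d')(6, -12), Function('q')(-13)) = Mul(Add(Rational(43, 2), Mul(Rational(-5, 2), -12), Mul(Rational(5, 4), 6), Mul(Rational(-1, 4), -12, 6)), Mul(Rational(1, 2), Pow(-13, -1), Add(6, -13))) = Mul(Add(Rational(43, 2), 30, Rational(15, 2), 18), Mul(Rational(1, 2), Rational(-1, 13), -7)) = Mul(77, Rational(7, 26)) = Rational(539, 26)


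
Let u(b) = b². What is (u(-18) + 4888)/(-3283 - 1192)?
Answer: -5212/4475 ≈ -1.1647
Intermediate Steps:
(u(-18) + 4888)/(-3283 - 1192) = ((-18)² + 4888)/(-3283 - 1192) = (324 + 4888)/(-4475) = 5212*(-1/4475) = -5212/4475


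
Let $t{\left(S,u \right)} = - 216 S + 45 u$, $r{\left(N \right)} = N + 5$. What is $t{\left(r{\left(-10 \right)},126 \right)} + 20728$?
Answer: $27478$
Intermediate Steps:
$r{\left(N \right)} = 5 + N$
$t{\left(r{\left(-10 \right)},126 \right)} + 20728 = \left(- 216 \left(5 - 10\right) + 45 \cdot 126\right) + 20728 = \left(\left(-216\right) \left(-5\right) + 5670\right) + 20728 = \left(1080 + 5670\right) + 20728 = 6750 + 20728 = 27478$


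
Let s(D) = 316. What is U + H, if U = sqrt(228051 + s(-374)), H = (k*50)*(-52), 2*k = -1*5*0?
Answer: sqrt(228367) ≈ 477.88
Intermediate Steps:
k = 0 (k = (-1*5*0)/2 = (-5*0)/2 = (1/2)*0 = 0)
H = 0 (H = (0*50)*(-52) = 0*(-52) = 0)
U = sqrt(228367) (U = sqrt(228051 + 316) = sqrt(228367) ≈ 477.88)
U + H = sqrt(228367) + 0 = sqrt(228367)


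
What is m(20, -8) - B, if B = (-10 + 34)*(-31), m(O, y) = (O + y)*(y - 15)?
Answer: 468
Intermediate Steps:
m(O, y) = (-15 + y)*(O + y) (m(O, y) = (O + y)*(-15 + y) = (-15 + y)*(O + y))
B = -744 (B = 24*(-31) = -744)
m(20, -8) - B = ((-8)² - 15*20 - 15*(-8) + 20*(-8)) - 1*(-744) = (64 - 300 + 120 - 160) + 744 = -276 + 744 = 468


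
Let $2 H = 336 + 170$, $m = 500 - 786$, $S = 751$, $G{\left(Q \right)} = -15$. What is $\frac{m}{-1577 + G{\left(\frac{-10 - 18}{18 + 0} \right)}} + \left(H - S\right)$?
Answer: $- \frac{396265}{796} \approx -497.82$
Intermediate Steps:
$m = -286$ ($m = 500 - 786 = -286$)
$H = 253$ ($H = \frac{336 + 170}{2} = \frac{1}{2} \cdot 506 = 253$)
$\frac{m}{-1577 + G{\left(\frac{-10 - 18}{18 + 0} \right)}} + \left(H - S\right) = - \frac{286}{-1577 - 15} + \left(253 - 751\right) = - \frac{286}{-1592} + \left(253 - 751\right) = \left(-286\right) \left(- \frac{1}{1592}\right) - 498 = \frac{143}{796} - 498 = - \frac{396265}{796}$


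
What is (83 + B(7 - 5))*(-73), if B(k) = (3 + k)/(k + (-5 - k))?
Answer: -5986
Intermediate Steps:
B(k) = -3/5 - k/5 (B(k) = (3 + k)/(-5) = (3 + k)*(-1/5) = -3/5 - k/5)
(83 + B(7 - 5))*(-73) = (83 + (-3/5 - (7 - 5)/5))*(-73) = (83 + (-3/5 - 1/5*2))*(-73) = (83 + (-3/5 - 2/5))*(-73) = (83 - 1)*(-73) = 82*(-73) = -5986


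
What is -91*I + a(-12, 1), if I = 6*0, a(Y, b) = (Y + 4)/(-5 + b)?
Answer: 2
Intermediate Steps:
a(Y, b) = (4 + Y)/(-5 + b)
I = 0
-91*I + a(-12, 1) = -91*0 + (4 - 12)/(-5 + 1) = 0 - 8/(-4) = 0 - ¼*(-8) = 0 + 2 = 2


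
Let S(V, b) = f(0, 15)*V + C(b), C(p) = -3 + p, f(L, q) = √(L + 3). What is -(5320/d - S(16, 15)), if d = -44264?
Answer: 67061/5533 + 16*√3 ≈ 39.833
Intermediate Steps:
f(L, q) = √(3 + L)
S(V, b) = -3 + b + V*√3 (S(V, b) = √(3 + 0)*V + (-3 + b) = √3*V + (-3 + b) = V*√3 + (-3 + b) = -3 + b + V*√3)
-(5320/d - S(16, 15)) = -(5320/(-44264) - (-3 + 15 + 16*√3)) = -(5320*(-1/44264) - (12 + 16*√3)) = -(-665/5533 + (-12 - 16*√3)) = -(-67061/5533 - 16*√3) = 67061/5533 + 16*√3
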